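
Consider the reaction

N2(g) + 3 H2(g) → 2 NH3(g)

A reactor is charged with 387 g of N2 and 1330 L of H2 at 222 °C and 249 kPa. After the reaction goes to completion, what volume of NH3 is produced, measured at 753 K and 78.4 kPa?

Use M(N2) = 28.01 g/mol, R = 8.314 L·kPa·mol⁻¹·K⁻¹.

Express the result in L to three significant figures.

n(N2) = 387 / 28.01 = 13.82 mol
n(H2) = PV/RT = (249 × 1330) / (8.314 × 495.15) = 80.45 mol
For 13.82 mol N2, stoichiometry requires (3/1) × 13.82 = 41.46 mol H2; 80.45 mol is available, so N2 is limiting.
n(NH3) = (2/1) × 13.82 = 27.64 mol
V(NH3) = nRT/P = 27.64 × 8.314 × 753 / 78.4 = 2207 L

2210 L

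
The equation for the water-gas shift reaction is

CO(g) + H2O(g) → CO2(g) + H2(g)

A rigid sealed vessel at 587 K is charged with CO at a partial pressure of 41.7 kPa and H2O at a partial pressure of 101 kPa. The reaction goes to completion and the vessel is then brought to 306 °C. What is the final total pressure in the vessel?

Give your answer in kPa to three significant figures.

141 kPa

At constant V, partial pressures at 587 K are proportional to moles, so apply stoichiometry directly to pressures.
P(H2O) required for 41.7 kPa of CO = (1/1) × 41.7 = 41.70 kPa; available 101 kPa, so CO is limiting.
P(H2O) remaining = 101 − (1/1) × 41.7 = 59.30 kPa
P(gaseous products) = (1+1)/1 × 41.7 = 83.40 kPa
P_total at 587 K = 59.30 + 83.40 = 142.7 kPa
Scaling to 306 °C: P = 142.7 × 579.15/587 = 140.8 kPa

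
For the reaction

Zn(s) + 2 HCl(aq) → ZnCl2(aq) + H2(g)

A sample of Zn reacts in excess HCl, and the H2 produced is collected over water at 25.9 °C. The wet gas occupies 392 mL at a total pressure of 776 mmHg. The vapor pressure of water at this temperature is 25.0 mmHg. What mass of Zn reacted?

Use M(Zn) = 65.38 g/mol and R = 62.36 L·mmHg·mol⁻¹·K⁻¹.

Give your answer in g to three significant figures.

P(H2) = 776 − 25.0 = 751.0 mmHg
n(H2) = PV/RT = (751.0 × 0.3920) / (62.36 × 299.05) = 0.01579 mol
n(Zn) = (1/1) × 0.01579 = 0.01579 mol
m(Zn) = 0.01579 × 65.38 = 1.032 g

1.03 g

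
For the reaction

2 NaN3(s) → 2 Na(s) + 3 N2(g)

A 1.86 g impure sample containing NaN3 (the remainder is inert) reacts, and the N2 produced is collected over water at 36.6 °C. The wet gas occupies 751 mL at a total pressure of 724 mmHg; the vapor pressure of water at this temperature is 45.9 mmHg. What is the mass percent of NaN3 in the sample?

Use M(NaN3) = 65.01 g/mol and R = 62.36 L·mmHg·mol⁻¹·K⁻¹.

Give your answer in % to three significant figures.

P(N2) = 724 − 45.9 = 678.1 mmHg
n(N2) = PV/RT = (678.1 × 0.7510) / (62.36 × 309.75) = 0.02636 mol
n(NaN3) = (2/3) × 0.02636 = 0.01757 mol
m(NaN3) = 0.01757 × 65.01 = 1.142 g
%NaN3 = 1.142 / 1.86 × 100 = 61.40%

61.4 %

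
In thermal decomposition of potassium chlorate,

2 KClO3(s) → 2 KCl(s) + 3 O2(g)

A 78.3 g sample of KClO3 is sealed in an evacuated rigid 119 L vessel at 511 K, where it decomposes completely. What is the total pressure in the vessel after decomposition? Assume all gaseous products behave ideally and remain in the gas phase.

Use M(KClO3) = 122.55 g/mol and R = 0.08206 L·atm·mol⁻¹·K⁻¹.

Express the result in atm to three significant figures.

n(KClO3) = 78.3 / 122.55 = 0.6389 mol
n(gas produced) = (3/2) × 0.6389 = 0.9584 mol
P = nRT/V = 0.9584 × 0.08206 × 511 / 119 = 0.3377 atm

0.338 atm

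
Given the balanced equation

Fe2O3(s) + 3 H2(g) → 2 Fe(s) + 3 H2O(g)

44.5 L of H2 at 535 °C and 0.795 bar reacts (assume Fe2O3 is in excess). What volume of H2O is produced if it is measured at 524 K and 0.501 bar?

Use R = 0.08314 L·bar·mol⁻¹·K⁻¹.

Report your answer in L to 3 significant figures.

n(H2) = PV/RT = (0.795 × 44.5) / (0.08314 × 808.15) = 0.5265 mol
n(H2O) = (3/3) × 0.5265 = 0.5265 mol
V = nRT/P = 0.5265 × 0.08314 × 524 / 0.501 = 45.78 L

45.8 L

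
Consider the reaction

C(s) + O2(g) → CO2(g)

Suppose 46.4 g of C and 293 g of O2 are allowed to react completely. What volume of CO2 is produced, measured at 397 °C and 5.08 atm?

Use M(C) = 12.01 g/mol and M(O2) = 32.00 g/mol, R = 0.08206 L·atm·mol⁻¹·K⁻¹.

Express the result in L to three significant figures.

n(C) = 46.4 / 12.01 = 3.863 mol
n(O2) = 293 / 32.00 = 9.156 mol
For 3.863 mol C, stoichiometry requires (1/1) × 3.863 = 3.863 mol O2; 9.156 mol is available, so C is limiting.
n(CO2) = (1/1) × 3.863 = 3.863 mol
V(CO2) = nRT/P = 3.863 × 0.08206 × 670.15 / 5.08 = 41.82 L

41.8 L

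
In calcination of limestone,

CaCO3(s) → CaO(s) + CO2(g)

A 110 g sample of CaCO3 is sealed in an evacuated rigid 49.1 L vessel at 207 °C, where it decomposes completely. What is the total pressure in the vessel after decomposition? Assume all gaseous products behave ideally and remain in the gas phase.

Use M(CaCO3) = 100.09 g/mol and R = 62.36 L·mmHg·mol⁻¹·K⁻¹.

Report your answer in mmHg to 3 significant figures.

670 mmHg

n(CaCO3) = 110 / 100.09 = 1.099 mol
n(gas produced) = (1/1) × 1.099 = 1.099 mol
P = nRT/V = 1.099 × 62.36 × 480.15 / 49.1 = 670.2 mmHg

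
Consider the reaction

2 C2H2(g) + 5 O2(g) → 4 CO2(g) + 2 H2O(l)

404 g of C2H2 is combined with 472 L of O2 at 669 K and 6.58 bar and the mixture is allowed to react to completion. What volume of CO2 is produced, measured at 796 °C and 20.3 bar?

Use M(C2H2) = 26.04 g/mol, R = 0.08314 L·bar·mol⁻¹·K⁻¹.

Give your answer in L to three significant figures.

136 L

n(C2H2) = 404 / 26.04 = 15.51 mol
n(O2) = PV/RT = (6.58 × 472) / (0.08314 × 669) = 55.84 mol
For 15.51 mol C2H2, stoichiometry requires (5/2) × 15.51 = 38.77 mol O2; 55.84 mol is available, so C2H2 is limiting.
n(CO2) = (4/2) × 15.51 = 31.02 mol
V(CO2) = nRT/P = 31.02 × 0.08314 × 1069.15 / 20.3 = 135.8 L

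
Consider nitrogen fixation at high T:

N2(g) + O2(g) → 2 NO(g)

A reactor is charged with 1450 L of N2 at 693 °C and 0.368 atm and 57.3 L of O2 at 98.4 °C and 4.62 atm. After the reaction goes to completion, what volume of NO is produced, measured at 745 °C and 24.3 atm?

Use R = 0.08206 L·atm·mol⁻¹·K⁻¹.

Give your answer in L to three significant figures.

46.3 L

n(N2) = PV/RT = (0.368 × 1450) / (0.08206 × 966.15) = 6.730 mol
n(O2) = PV/RT = (4.62 × 57.3) / (0.08206 × 371.55) = 8.683 mol
For 6.730 mol N2, stoichiometry requires (1/1) × 6.730 = 6.730 mol O2; 8.683 mol is available, so N2 is limiting.
n(NO) = (2/1) × 6.730 = 13.46 mol
V(NO) = nRT/P = 13.46 × 0.08206 × 1018.15 / 24.3 = 46.28 L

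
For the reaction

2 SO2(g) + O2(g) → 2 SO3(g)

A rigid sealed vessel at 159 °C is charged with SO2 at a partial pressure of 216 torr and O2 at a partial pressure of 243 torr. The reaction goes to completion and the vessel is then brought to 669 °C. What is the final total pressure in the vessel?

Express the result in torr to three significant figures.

765 torr

With V and T fixed, P_i ∝ n_i, so the mole ratios apply directly to partial pressures at 159 °C.
P(O2) required for 216 torr of SO2 = (1/2) × 216 = 108.0 torr; available 243 torr, so SO2 is limiting.
P(O2) remaining = 243 − (1/2) × 216 = 135.0 torr
P(gaseous products) = (2)/2 × 216 = 216.0 torr
P_total at 159 °C = 135.0 + 216.0 = 351.0 torr
Scaling to 669 °C: P = 351.0 × 942.15/432.15 = 765.2 torr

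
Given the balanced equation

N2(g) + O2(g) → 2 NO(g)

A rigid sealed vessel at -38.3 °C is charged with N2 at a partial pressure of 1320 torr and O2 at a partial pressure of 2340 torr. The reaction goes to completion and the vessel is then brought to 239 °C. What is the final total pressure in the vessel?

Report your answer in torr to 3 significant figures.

Because the vessel is rigid and T is held at -38.3 °C, work the stoichiometry in partial pressures (P_i = n_iRT/V).
P(O2) required for 1320 torr of N2 = (1/1) × 1320 = 1320 torr; available 2340 torr, so N2 is limiting.
P(O2) remaining = 2340 − (1/1) × 1320 = 1020 torr
P(gaseous products) = (2)/1 × 1320 = 2640 torr
P_total at -38.3 °C = 1020 + 2640 = 3660 torr
Scaling to 239 °C: P = 3660 × 512.15/234.85 = 7982 torr

7980 torr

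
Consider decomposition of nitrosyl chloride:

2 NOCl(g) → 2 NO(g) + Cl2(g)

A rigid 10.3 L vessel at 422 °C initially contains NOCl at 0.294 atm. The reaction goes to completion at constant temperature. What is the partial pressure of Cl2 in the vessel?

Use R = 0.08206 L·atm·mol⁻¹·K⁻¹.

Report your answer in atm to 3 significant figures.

0.147 atm

n(NOCl)₀ = PV/RT = (0.294 × 10.3) / (0.08206 × 695.15) = 0.05309 mol
n(Cl2) = (1/2) × 0.05309 = 0.02654 mol
P(Cl2) = nRT/V = 0.02654 × 0.08206 × 695.15 / 10.3 = 0.1470 atm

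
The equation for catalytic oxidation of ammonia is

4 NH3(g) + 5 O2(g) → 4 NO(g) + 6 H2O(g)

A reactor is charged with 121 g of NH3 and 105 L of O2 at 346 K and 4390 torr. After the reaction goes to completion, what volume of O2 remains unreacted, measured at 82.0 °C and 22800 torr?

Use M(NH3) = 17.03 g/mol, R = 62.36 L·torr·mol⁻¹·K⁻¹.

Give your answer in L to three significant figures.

12.1 L

n(NH3) = 121 / 17.03 = 7.105 mol
n(O2) = PV/RT = (4390 × 105) / (62.36 × 346) = 21.36 mol
For 7.105 mol NH3, stoichiometry requires (5/4) × 7.105 = 8.881 mol O2; 21.36 mol is available, so NH3 is limiting.
n(O2) consumed = (5/4) × 7.105 = 8.881 mol; remaining = 21.36 − 8.881 = 12.48 mol
V(O2) = nRT/P = 12.48 × 62.36 × 355.15 / 22800 = 12.12 L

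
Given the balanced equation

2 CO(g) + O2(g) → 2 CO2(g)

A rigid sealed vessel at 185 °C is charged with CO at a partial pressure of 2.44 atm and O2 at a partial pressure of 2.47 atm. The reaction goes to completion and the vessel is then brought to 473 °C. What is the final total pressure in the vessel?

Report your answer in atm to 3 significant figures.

6.01 atm

At constant V, partial pressures at 185 °C are proportional to moles, so apply stoichiometry directly to pressures.
P(O2) required for 2.44 atm of CO = (1/2) × 2.44 = 1.220 atm; available 2.47 atm, so CO is limiting.
P(O2) remaining = 2.47 − (1/2) × 2.44 = 1.250 atm
P(gaseous products) = (2)/2 × 2.44 = 2.440 atm
P_total at 185 °C = 1.250 + 2.440 = 3.690 atm
Scaling to 473 °C: P = 3.690 × 746.15/458.15 = 6.010 atm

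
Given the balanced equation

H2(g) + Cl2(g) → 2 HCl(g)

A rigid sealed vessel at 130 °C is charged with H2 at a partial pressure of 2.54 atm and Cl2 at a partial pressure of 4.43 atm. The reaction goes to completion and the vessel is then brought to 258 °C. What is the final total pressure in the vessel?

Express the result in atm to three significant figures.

9.18 atm

With V and T fixed, P_i ∝ n_i, so the mole ratios apply directly to partial pressures at 130 °C.
P(Cl2) required for 2.54 atm of H2 = (1/1) × 2.54 = 2.540 atm; available 4.43 atm, so H2 is limiting.
P(Cl2) remaining = 4.43 − (1/1) × 2.54 = 1.890 atm
P(gaseous products) = (2)/1 × 2.54 = 5.080 atm
P_total at 130 °C = 1.890 + 5.080 = 6.970 atm
Scaling to 258 °C: P = 6.970 × 531.15/403.15 = 9.183 atm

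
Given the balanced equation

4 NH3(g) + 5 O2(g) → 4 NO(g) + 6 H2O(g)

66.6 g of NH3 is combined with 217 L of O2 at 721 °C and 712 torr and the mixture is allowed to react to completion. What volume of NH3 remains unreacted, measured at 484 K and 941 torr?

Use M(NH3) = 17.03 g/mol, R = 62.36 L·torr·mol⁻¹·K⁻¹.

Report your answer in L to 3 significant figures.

61.5 L

n(NH3) = 66.6 / 17.03 = 3.911 mol
n(O2) = PV/RT = (712 × 217) / (62.36 × 994.15) = 2.492 mol
For 3.911 mol NH3, stoichiometry requires (5/4) × 3.911 = 4.889 mol O2; 2.492 mol is available, so O2 is limiting.
n(NH3) consumed = (4/5) × 2.492 = 1.994 mol; remaining = 3.911 − 1.994 = 1.917 mol
V(NH3) = nRT/P = 1.917 × 62.36 × 484 / 941 = 61.49 L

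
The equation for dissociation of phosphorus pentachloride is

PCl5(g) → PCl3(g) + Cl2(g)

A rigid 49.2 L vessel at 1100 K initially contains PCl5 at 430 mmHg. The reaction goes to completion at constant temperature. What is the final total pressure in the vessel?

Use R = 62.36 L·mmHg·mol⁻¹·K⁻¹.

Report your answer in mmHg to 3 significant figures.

860 mmHg

Rigid vessel, constant T ⇒ P scales with total gas moles (1 → 2).
P_final = (2/1) × 430 = 860.0 mmHg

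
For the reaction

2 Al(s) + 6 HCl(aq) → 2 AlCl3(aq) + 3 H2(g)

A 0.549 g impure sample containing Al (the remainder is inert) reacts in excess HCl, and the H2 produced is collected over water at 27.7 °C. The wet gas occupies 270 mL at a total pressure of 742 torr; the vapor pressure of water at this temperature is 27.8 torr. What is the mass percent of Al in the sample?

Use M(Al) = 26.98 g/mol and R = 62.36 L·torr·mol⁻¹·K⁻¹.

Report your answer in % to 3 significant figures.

P(H2) = 742 − 27.8 = 714.2 torr
n(H2) = PV/RT = (714.2 × 0.2700) / (62.36 × 300.85) = 0.01028 mol
n(Al) = (2/3) × 0.01028 = 0.006853 mol
m(Al) = 0.006853 × 26.98 = 0.1849 g
%Al = 0.1849 / 0.549 × 100 = 33.68%

33.7 %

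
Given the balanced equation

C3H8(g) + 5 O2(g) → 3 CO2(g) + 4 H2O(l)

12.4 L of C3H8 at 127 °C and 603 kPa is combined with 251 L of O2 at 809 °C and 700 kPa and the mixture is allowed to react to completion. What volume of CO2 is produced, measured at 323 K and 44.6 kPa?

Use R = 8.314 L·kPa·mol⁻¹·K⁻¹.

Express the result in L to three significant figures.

n(C3H8) = PV/RT = (603 × 12.4) / (8.314 × 400.15) = 2.248 mol
n(O2) = PV/RT = (700 × 251) / (8.314 × 1082.15) = 19.53 mol
For 2.248 mol C3H8, stoichiometry requires (5/1) × 2.248 = 11.24 mol O2; 19.53 mol is available, so C3H8 is limiting.
n(CO2) = (3/1) × 2.248 = 6.744 mol
V(CO2) = nRT/P = 6.744 × 8.314 × 323 / 44.6 = 406.1 L

406 L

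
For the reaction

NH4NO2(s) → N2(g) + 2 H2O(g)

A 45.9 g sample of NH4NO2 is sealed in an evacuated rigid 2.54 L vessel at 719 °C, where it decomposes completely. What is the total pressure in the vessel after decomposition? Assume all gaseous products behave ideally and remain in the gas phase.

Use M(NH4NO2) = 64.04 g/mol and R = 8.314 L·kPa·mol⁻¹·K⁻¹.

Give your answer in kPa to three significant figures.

6980 kPa

n(NH4NO2) = 45.9 / 64.04 = 0.7167 mol
n(gas produced) = (3/1) × 0.7167 = 2.150 mol
P = nRT/V = 2.150 × 8.314 × 992.15 / 2.54 = 6982 kPa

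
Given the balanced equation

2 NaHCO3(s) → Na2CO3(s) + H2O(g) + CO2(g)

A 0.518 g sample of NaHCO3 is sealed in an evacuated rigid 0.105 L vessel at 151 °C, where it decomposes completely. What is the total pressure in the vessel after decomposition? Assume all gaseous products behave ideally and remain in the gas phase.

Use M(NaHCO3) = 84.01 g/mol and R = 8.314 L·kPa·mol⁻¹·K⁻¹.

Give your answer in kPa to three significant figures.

n(NaHCO3) = 0.518 / 84.01 = 0.006166 mol
n(gas produced) = (2/2) × 0.006166 = 0.006166 mol
P = nRT/V = 0.006166 × 8.314 × 424.15 / 0.105 = 207.1 kPa

207 kPa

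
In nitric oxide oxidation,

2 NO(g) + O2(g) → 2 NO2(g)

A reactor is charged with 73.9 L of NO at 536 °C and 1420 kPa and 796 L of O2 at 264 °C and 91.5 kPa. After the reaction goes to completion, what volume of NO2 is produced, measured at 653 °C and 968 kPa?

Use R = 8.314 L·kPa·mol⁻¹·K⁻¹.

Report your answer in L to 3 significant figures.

124 L

n(NO) = PV/RT = (1420 × 73.9) / (8.314 × 809.15) = 15.60 mol
n(O2) = PV/RT = (91.5 × 796) / (8.314 × 537.15) = 16.31 mol
For 15.60 mol NO, stoichiometry requires (1/2) × 15.60 = 7.800 mol O2; 16.31 mol is available, so NO is limiting.
n(NO2) = (2/2) × 15.60 = 15.60 mol
V(NO2) = nRT/P = 15.60 × 8.314 × 926.15 / 968 = 124.1 L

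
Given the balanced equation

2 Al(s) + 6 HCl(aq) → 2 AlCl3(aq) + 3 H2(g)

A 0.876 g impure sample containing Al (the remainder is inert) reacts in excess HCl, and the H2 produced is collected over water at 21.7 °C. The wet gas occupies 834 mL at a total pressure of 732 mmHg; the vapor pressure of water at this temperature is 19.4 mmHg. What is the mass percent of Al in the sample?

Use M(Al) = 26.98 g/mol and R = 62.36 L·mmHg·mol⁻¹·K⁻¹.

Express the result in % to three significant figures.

P(H2) = 732 − 19.4 = 712.6 mmHg
n(H2) = PV/RT = (712.6 × 0.8340) / (62.36 × 294.85) = 0.03232 mol
n(Al) = (2/3) × 0.03232 = 0.02155 mol
m(Al) = 0.02155 × 26.98 = 0.5814 g
%Al = 0.5814 / 0.876 × 100 = 66.37%

66.4 %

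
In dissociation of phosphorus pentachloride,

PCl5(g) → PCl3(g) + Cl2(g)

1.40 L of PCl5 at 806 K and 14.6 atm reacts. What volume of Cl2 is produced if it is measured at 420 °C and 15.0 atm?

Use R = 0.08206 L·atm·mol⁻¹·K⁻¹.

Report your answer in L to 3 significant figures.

n(PCl5) = PV/RT = (14.6 × 1.40) / (0.08206 × 806) = 0.3090 mol
n(Cl2) = (1/1) × 0.3090 = 0.3090 mol
V = nRT/P = 0.3090 × 0.08206 × 693.15 / 15.0 = 1.172 L

1.17 L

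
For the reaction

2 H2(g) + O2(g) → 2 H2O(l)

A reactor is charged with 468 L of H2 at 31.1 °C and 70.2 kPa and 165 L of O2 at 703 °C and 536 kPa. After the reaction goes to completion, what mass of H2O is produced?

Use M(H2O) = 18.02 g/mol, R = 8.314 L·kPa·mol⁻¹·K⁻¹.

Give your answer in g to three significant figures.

234 g

n(H2) = PV/RT = (70.2 × 468) / (8.314 × 304.25) = 12.99 mol
n(O2) = PV/RT = (536 × 165) / (8.314 × 976.15) = 10.90 mol
For 12.99 mol H2, stoichiometry requires (1/2) × 12.99 = 6.495 mol O2; 10.90 mol is available, so H2 is limiting.
n(H2O) = (2/2) × 12.99 = 12.99 mol
m(H2O) = 12.99 × 18.02 = 234.1 g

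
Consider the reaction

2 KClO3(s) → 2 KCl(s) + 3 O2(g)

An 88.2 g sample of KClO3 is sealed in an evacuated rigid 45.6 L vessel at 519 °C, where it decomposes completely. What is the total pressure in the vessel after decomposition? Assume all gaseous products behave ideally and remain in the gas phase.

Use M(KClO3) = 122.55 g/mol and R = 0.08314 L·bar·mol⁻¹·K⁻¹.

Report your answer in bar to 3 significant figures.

1.56 bar

n(KClO3) = 88.2 / 122.55 = 0.7197 mol
n(gas produced) = (3/2) × 0.7197 = 1.080 mol
P = nRT/V = 1.080 × 0.08314 × 792.15 / 45.6 = 1.560 bar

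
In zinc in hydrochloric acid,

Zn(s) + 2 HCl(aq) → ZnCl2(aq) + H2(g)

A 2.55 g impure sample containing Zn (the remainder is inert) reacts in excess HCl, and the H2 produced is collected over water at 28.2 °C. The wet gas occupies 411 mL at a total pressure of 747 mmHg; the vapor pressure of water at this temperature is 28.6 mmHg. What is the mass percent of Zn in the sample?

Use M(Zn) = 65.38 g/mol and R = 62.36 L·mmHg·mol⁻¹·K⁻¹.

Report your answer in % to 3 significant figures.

40.3 %

P(H2) = 747 − 28.6 = 718.4 mmHg
n(H2) = PV/RT = (718.4 × 0.4110) / (62.36 × 301.35) = 0.01571 mol
n(Zn) = (1/1) × 0.01571 = 0.01571 mol
m(Zn) = 0.01571 × 65.38 = 1.027 g
%Zn = 1.027 / 2.55 × 100 = 40.27%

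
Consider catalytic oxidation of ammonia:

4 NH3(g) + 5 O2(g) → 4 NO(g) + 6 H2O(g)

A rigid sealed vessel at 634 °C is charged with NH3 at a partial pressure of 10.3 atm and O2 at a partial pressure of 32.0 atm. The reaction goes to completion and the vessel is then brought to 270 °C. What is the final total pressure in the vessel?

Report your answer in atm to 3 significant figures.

With V and T fixed, P_i ∝ n_i, so the mole ratios apply directly to partial pressures at 634 °C.
P(O2) required for 10.3 atm of NH3 = (5/4) × 10.3 = 12.88 atm; available 32.0 atm, so NH3 is limiting.
P(O2) remaining = 32.0 − (5/4) × 10.3 = 19.12 atm
P(gaseous products) = (4+6)/4 × 10.3 = 25.75 atm
P_total at 634 °C = 19.12 + 25.75 = 44.87 atm
Scaling to 270 °C: P = 44.87 × 543.15/907.15 = 26.87 atm

26.9 atm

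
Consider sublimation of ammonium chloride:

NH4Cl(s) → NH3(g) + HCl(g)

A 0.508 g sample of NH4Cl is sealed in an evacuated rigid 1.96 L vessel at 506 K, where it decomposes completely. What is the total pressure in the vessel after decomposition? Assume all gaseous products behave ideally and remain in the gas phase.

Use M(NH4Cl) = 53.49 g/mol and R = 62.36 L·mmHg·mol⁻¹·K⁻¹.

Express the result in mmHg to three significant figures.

306 mmHg

n(NH4Cl) = 0.508 / 53.49 = 0.009497 mol
n(gas produced) = (2/1) × 0.009497 = 0.01899 mol
P = nRT/V = 0.01899 × 62.36 × 506 / 1.96 = 305.7 mmHg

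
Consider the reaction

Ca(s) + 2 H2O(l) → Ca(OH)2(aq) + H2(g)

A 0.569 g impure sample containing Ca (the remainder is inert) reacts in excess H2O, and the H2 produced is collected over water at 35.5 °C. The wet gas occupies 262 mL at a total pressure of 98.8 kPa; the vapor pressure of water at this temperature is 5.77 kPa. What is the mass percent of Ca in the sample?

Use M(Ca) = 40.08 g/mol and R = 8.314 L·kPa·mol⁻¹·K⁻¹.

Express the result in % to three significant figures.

P(H2) = 98.8 − 5.77 = 93.03 kPa
n(H2) = PV/RT = (93.03 × 0.2620) / (8.314 × 308.65) = 0.009498 mol
n(Ca) = (1/1) × 0.009498 = 0.009498 mol
m(Ca) = 0.009498 × 40.08 = 0.3807 g
%Ca = 0.3807 / 0.569 × 100 = 66.91%

66.9 %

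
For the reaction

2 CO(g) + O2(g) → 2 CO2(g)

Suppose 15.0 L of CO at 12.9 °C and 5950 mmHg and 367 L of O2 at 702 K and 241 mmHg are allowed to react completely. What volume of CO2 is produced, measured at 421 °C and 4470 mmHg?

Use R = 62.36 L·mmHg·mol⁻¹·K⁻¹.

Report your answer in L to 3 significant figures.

n(CO) = PV/RT = (5950 × 15.0) / (62.36 × 286.05) = 5.003 mol
n(O2) = PV/RT = (241 × 367) / (62.36 × 702) = 2.020 mol
For 5.003 mol CO, stoichiometry requires (1/2) × 5.003 = 2.502 mol O2; 2.020 mol is available, so O2 is limiting.
n(CO2) = (2/1) × 2.020 = 4.040 mol
V(CO2) = nRT/P = 4.040 × 62.36 × 694.15 / 4470 = 39.12 L

39.1 L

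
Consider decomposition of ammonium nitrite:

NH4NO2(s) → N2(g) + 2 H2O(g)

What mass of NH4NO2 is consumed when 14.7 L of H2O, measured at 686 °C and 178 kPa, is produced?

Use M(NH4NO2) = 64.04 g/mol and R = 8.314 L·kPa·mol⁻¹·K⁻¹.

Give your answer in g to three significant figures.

n(H2O) = PV/RT = (178 × 14.7) / (8.314 × 959.15) = 0.3281 mol
n(NH4NO2) = (1/2) × 0.3281 = 0.1641 mol
m(NH4NO2) = 0.1641 × 64.04 = 10.51 g

10.5 g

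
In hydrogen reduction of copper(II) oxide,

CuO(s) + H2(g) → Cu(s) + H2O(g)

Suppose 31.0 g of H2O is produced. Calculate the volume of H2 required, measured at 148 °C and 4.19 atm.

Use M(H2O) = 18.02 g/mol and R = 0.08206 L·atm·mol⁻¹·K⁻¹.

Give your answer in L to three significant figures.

n(H2O) = 31.00 / 18.02 = 1.720 mol
n(H2) = (1/1) × 1.720 = 1.720 mol
V = nRT/P = 1.720 × 0.08206 × 421.15 / 4.19 = 14.19 L

14.2 L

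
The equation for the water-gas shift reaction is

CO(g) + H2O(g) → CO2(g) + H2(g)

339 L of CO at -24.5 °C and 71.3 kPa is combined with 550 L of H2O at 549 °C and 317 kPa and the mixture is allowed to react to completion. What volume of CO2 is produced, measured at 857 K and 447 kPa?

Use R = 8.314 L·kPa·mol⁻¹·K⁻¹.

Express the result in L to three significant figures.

186 L

n(CO) = PV/RT = (71.3 × 339) / (8.314 × 248.65) = 11.69 mol
n(H2O) = PV/RT = (317 × 550) / (8.314 × 822.15) = 25.51 mol
For 11.69 mol CO, stoichiometry requires (1/1) × 11.69 = 11.69 mol H2O; 25.51 mol is available, so CO is limiting.
n(CO2) = (1/1) × 11.69 = 11.69 mol
V(CO2) = nRT/P = 11.69 × 8.314 × 857 / 447 = 186.3 L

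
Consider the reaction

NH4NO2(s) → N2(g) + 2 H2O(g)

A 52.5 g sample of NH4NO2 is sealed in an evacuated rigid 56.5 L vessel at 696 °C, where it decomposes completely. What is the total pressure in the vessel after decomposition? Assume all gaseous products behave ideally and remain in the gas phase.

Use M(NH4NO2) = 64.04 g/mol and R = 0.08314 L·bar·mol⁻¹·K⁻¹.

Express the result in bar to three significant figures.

n(NH4NO2) = 52.5 / 64.04 = 0.8198 mol
n(gas produced) = (3/1) × 0.8198 = 2.459 mol
P = nRT/V = 2.459 × 0.08314 × 969.15 / 56.5 = 3.507 bar

3.51 bar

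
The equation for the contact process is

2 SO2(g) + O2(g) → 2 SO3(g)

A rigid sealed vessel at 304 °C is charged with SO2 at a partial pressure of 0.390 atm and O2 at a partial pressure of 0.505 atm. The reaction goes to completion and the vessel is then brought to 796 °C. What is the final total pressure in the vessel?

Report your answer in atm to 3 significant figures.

At constant V, partial pressures at 304 °C are proportional to moles, so apply stoichiometry directly to pressures.
P(O2) required for 0.390 atm of SO2 = (1/2) × 0.390 = 0.1950 atm; available 0.505 atm, so SO2 is limiting.
P(O2) remaining = 0.505 − (1/2) × 0.390 = 0.3100 atm
P(gaseous products) = (2)/2 × 0.390 = 0.3900 atm
P_total at 304 °C = 0.3100 + 0.3900 = 0.7000 atm
Scaling to 796 °C: P = 0.7000 × 1069.15/577.15 = 1.297 atm

1.30 atm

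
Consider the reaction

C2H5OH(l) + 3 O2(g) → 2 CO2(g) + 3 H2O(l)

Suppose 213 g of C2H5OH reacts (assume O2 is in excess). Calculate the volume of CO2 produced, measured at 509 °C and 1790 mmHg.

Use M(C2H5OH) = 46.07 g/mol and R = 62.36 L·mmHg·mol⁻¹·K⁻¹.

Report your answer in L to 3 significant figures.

n(C2H5OH) = 213.0 / 46.07 = 4.623 mol
n(CO2) = (2/1) × 4.623 = 9.246 mol
V = nRT/P = 9.246 × 62.36 × 782.15 / 1790 = 251.9 L

252 L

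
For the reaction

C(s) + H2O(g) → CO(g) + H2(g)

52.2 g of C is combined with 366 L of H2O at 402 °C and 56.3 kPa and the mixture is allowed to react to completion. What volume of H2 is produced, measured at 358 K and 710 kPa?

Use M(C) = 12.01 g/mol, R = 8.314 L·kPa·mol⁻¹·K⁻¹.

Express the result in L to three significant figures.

15.4 L

n(C) = 52.2 / 12.01 = 4.346 mol
n(H2O) = PV/RT = (56.3 × 366) / (8.314 × 675.15) = 3.671 mol
For 4.346 mol C, stoichiometry requires (1/1) × 4.346 = 4.346 mol H2O; 3.671 mol is available, so H2O is limiting.
n(H2) = (1/1) × 3.671 = 3.671 mol
V(H2) = nRT/P = 3.671 × 8.314 × 358 / 710 = 15.39 L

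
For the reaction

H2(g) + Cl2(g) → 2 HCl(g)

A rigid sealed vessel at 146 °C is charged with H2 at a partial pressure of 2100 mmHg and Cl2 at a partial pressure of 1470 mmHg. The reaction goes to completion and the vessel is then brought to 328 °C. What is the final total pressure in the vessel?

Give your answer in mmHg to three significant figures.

Because the vessel is rigid and T is held at 146 °C, work the stoichiometry in partial pressures (P_i = n_iRT/V).
P(Cl2) required for 2100 mmHg of H2 = (1/1) × 2100 = 2100 mmHg; available 1470 mmHg, so Cl2 is limiting.
P(H2) remaining = 2100 − (1/1) × 1470 = 630.0 mmHg
P(gaseous products) = (2)/1 × 1470 = 2940 mmHg
P_total at 146 °C = 630.0 + 2940 = 3570 mmHg
Scaling to 328 °C: P = 3570 × 601.15/419.15 = 5120 mmHg

5120 mmHg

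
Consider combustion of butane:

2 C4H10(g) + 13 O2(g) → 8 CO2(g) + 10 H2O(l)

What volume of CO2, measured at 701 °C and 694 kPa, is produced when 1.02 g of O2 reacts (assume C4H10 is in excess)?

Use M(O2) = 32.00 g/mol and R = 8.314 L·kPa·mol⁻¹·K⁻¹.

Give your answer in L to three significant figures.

n(O2) = 1.020 / 32.00 = 0.03188 mol
n(CO2) = (8/13) × 0.03188 = 0.01962 mol
V = nRT/P = 0.01962 × 8.314 × 974.15 / 694 = 0.2290 L

0.229 L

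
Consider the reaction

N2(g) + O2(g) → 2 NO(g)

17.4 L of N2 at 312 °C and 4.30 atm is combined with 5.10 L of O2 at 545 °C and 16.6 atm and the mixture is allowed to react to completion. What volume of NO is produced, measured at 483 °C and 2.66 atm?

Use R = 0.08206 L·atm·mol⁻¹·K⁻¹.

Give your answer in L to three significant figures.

58.8 L

n(N2) = PV/RT = (4.30 × 17.4) / (0.08206 × 585.15) = 1.558 mol
n(O2) = PV/RT = (16.6 × 5.10) / (0.08206 × 818.15) = 1.261 mol
For 1.558 mol N2, stoichiometry requires (1/1) × 1.558 = 1.558 mol O2; 1.261 mol is available, so O2 is limiting.
n(NO) = (2/1) × 1.261 = 2.522 mol
V(NO) = nRT/P = 2.522 × 0.08206 × 756.15 / 2.66 = 58.83 L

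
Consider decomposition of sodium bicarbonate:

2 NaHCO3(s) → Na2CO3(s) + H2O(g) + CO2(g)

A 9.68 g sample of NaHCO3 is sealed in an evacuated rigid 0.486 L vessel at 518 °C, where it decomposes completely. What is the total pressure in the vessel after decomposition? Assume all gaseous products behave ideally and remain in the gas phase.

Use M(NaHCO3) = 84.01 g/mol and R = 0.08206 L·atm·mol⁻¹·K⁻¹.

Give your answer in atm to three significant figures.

n(NaHCO3) = 9.68 / 84.01 = 0.1152 mol
n(gas produced) = (2/2) × 0.1152 = 0.1152 mol
P = nRT/V = 0.1152 × 0.08206 × 791.15 / 0.486 = 15.39 atm

15.4 atm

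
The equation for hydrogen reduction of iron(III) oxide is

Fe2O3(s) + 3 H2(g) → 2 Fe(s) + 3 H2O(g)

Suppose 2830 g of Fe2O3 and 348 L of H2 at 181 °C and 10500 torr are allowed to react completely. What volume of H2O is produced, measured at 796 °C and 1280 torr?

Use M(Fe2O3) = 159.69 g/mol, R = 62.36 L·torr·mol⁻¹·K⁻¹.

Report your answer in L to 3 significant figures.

n(Fe2O3) = 2830 / 159.69 = 17.72 mol
n(H2) = PV/RT = (10500 × 348) / (62.36 × 454.15) = 129.0 mol
For 17.72 mol Fe2O3, stoichiometry requires (3/1) × 17.72 = 53.16 mol H2; 129.0 mol is available, so Fe2O3 is limiting.
n(H2O) = (3/1) × 17.72 = 53.16 mol
V(H2O) = nRT/P = 53.16 × 62.36 × 1069.15 / 1280 = 2769 L

2770 L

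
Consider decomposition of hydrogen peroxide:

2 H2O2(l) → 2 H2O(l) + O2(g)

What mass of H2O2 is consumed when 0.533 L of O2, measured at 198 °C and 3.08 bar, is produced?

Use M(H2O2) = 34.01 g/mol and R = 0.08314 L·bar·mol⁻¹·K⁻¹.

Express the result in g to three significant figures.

n(O2) = PV/RT = (3.08 × 0.533) / (0.08314 × 471.15) = 0.04191 mol
n(H2O2) = (2/1) × 0.04191 = 0.08382 mol
m(H2O2) = 0.08382 × 34.01 = 2.851 g

2.85 g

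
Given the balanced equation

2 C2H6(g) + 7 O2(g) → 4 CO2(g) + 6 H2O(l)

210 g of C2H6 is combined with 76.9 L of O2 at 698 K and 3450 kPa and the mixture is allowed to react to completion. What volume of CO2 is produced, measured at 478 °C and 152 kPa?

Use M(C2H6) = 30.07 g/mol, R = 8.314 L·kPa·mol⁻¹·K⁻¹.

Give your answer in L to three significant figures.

n(C2H6) = 210 / 30.07 = 6.984 mol
n(O2) = PV/RT = (3450 × 76.9) / (8.314 × 698) = 45.72 mol
For 6.984 mol C2H6, stoichiometry requires (7/2) × 6.984 = 24.44 mol O2; 45.72 mol is available, so C2H6 is limiting.
n(CO2) = (4/2) × 6.984 = 13.97 mol
V(CO2) = nRT/P = 13.97 × 8.314 × 751.15 / 152 = 574.0 L

574 L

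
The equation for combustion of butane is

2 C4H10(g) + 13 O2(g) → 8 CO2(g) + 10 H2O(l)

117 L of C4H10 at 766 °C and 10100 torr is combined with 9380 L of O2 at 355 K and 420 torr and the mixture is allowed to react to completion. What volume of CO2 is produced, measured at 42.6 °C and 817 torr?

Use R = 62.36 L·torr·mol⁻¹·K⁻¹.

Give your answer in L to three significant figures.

1760 L

n(C4H10) = PV/RT = (10100 × 117) / (62.36 × 1039.15) = 18.24 mol
n(O2) = PV/RT = (420 × 9380) / (62.36 × 355) = 178.0 mol
For 18.24 mol C4H10, stoichiometry requires (13/2) × 18.24 = 118.6 mol O2; 178.0 mol is available, so C4H10 is limiting.
n(CO2) = (8/2) × 18.24 = 72.96 mol
V(CO2) = nRT/P = 72.96 × 62.36 × 315.75 / 817 = 1758 L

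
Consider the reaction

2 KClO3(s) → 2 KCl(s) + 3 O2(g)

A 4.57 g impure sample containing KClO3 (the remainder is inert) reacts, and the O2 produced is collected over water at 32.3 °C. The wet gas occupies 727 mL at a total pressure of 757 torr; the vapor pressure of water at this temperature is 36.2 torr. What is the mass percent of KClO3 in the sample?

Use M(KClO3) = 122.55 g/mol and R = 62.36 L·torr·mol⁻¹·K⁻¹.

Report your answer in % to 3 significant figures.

49.2 %

P(O2) = 757 − 36.2 = 720.8 torr
n(O2) = PV/RT = (720.8 × 0.7270) / (62.36 × 305.45) = 0.02751 mol
n(KClO3) = (2/3) × 0.02751 = 0.01834 mol
m(KClO3) = 0.01834 × 122.55 = 2.248 g
%KClO3 = 2.248 / 4.57 × 100 = 49.19%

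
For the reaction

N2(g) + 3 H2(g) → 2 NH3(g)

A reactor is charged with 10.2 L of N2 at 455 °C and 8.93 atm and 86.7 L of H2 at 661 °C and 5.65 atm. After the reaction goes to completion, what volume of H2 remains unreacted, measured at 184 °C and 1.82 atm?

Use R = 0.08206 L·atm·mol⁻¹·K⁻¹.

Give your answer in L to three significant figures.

37.5 L

n(N2) = PV/RT = (8.93 × 10.2) / (0.08206 × 728.15) = 1.524 mol
n(H2) = PV/RT = (5.65 × 86.7) / (0.08206 × 934.15) = 6.390 mol
For 1.524 mol N2, stoichiometry requires (3/1) × 1.524 = 4.572 mol H2; 6.390 mol is available, so N2 is limiting.
n(H2) consumed = (3/1) × 1.524 = 4.572 mol; remaining = 6.390 − 4.572 = 1.818 mol
V(H2) = nRT/P = 1.818 × 0.08206 × 457.15 / 1.82 = 37.47 L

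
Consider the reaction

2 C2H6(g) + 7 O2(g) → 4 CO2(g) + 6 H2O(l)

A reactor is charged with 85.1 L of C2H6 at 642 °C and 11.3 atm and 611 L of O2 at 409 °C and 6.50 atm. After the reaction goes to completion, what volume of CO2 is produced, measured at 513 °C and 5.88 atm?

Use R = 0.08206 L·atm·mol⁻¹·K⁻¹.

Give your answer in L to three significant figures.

n(C2H6) = PV/RT = (11.3 × 85.1) / (0.08206 × 915.15) = 12.81 mol
n(O2) = PV/RT = (6.50 × 611) / (0.08206 × 682.15) = 70.95 mol
For 12.81 mol C2H6, stoichiometry requires (7/2) × 12.81 = 44.84 mol O2; 70.95 mol is available, so C2H6 is limiting.
n(CO2) = (4/2) × 12.81 = 25.62 mol
V(CO2) = nRT/P = 25.62 × 0.08206 × 786.15 / 5.88 = 281.1 L

281 L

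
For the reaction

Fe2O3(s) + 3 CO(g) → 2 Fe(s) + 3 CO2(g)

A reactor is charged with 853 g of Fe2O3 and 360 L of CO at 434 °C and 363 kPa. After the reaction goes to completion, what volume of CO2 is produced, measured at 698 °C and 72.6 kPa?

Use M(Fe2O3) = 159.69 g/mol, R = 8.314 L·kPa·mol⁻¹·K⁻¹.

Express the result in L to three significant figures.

1780 L

n(Fe2O3) = 853 / 159.69 = 5.342 mol
n(CO) = PV/RT = (363 × 360) / (8.314 × 707.15) = 22.23 mol
For 5.342 mol Fe2O3, stoichiometry requires (3/1) × 5.342 = 16.03 mol CO; 22.23 mol is available, so Fe2O3 is limiting.
n(CO2) = (3/1) × 5.342 = 16.03 mol
V(CO2) = nRT/P = 16.03 × 8.314 × 971.15 / 72.6 = 1783 L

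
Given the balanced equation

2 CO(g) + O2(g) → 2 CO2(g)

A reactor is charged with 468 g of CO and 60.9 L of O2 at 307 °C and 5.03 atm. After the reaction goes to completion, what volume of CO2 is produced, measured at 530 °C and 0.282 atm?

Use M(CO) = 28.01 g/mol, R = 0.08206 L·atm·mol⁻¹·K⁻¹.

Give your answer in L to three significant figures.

3010 L

n(CO) = 468 / 28.01 = 16.71 mol
n(O2) = PV/RT = (5.03 × 60.9) / (0.08206 × 580.15) = 6.434 mol
For 16.71 mol CO, stoichiometry requires (1/2) × 16.71 = 8.355 mol O2; 6.434 mol is available, so O2 is limiting.
n(CO2) = (2/1) × 6.434 = 12.87 mol
V(CO2) = nRT/P = 12.87 × 0.08206 × 803.15 / 0.282 = 3008 L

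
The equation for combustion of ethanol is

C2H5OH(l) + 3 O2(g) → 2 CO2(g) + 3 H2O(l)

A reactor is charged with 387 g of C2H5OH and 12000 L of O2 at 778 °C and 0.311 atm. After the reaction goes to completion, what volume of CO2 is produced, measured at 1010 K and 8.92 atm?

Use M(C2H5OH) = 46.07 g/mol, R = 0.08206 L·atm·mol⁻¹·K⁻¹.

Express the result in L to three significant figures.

156 L

n(C2H5OH) = 387 / 46.07 = 8.400 mol
n(O2) = PV/RT = (0.311 × 12000) / (0.08206 × 1051.15) = 43.27 mol
For 8.400 mol C2H5OH, stoichiometry requires (3/1) × 8.400 = 25.20 mol O2; 43.27 mol is available, so C2H5OH is limiting.
n(CO2) = (2/1) × 8.400 = 16.80 mol
V(CO2) = nRT/P = 16.80 × 0.08206 × 1010 / 8.92 = 156.1 L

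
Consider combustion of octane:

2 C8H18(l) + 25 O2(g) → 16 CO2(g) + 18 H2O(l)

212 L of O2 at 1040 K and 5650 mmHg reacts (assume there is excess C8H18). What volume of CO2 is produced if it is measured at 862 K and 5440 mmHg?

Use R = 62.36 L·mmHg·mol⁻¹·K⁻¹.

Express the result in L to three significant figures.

117 L

n(O2) = PV/RT = (5650 × 212) / (62.36 × 1040) = 18.47 mol
n(CO2) = (16/25) × 18.47 = 11.82 mol
V = nRT/P = 11.82 × 62.36 × 862 / 5440 = 116.8 L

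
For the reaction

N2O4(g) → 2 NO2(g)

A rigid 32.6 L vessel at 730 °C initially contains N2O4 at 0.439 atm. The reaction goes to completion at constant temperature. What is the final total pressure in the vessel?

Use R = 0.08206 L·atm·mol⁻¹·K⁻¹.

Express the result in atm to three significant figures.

Since T and V are fixed, P_final/P_initial = n_final/n_initial = 2/1.
P_final = (2/1) × 0.439 = 0.8780 atm

0.878 atm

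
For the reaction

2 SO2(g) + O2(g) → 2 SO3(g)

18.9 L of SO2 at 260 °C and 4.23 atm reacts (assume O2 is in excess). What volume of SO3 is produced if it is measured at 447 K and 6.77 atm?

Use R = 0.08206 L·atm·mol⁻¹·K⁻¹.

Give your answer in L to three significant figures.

n(SO2) = PV/RT = (4.23 × 18.9) / (0.08206 × 533.15) = 1.827 mol
n(SO3) = (2/2) × 1.827 = 1.827 mol
V = nRT/P = 1.827 × 0.08206 × 447 / 6.77 = 9.899 L

9.90 L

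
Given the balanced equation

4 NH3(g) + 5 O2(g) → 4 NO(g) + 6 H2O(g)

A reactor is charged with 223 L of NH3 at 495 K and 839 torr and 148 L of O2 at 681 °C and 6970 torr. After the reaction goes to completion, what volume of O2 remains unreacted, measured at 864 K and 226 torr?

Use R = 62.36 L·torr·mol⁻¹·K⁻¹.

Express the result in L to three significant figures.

n(NH3) = PV/RT = (839 × 223) / (62.36 × 495) = 6.061 mol
n(O2) = PV/RT = (6970 × 148) / (62.36 × 954.15) = 17.34 mol
For 6.061 mol NH3, stoichiometry requires (5/4) × 6.061 = 7.576 mol O2; 17.34 mol is available, so NH3 is limiting.
n(O2) consumed = (5/4) × 6.061 = 7.576 mol; remaining = 17.34 − 7.576 = 9.764 mol
V(O2) = nRT/P = 9.764 × 62.36 × 864 / 226 = 2328 L

2330 L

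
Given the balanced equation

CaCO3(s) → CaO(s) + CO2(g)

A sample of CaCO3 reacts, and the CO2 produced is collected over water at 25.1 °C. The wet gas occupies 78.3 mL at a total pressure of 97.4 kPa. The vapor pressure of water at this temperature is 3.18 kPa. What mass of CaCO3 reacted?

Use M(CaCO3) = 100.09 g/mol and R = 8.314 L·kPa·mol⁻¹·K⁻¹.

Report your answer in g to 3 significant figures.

0.298 g

P(CO2) = 97.4 − 3.18 = 94.22 kPa
n(CO2) = PV/RT = (94.22 × 0.07830) / (8.314 × 298.25) = 0.002975 mol
n(CaCO3) = (1/1) × 0.002975 = 0.002975 mol
m(CaCO3) = 0.002975 × 100.09 = 0.2978 g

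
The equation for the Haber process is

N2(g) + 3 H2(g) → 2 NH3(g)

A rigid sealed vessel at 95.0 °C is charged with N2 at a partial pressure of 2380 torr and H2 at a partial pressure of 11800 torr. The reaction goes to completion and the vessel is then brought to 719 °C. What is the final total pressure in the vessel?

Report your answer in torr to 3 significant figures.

25400 torr

With V and T fixed, P_i ∝ n_i, so the mole ratios apply directly to partial pressures at 95.0 °C.
P(H2) required for 2380 torr of N2 = (3/1) × 2380 = 7140 torr; available 11800 torr, so N2 is limiting.
P(H2) remaining = 11800 − (3/1) × 2380 = 4660 torr
P(gaseous products) = (2)/1 × 2380 = 4760 torr
P_total at 95.0 °C = 4660 + 4760 = 9420 torr
Scaling to 719 °C: P = 9420 × 992.15/368.15 = 25390 torr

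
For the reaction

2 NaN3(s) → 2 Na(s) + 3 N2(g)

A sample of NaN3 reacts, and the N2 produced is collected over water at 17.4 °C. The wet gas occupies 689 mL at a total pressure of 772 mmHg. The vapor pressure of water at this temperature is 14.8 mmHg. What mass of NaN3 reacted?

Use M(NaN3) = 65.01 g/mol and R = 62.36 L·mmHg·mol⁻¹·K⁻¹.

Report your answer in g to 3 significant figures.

1.25 g

P(N2) = 772 − 14.8 = 757.2 mmHg
n(N2) = PV/RT = (757.2 × 0.6890) / (62.36 × 290.55) = 0.02879 mol
n(NaN3) = (2/3) × 0.02879 = 0.01919 mol
m(NaN3) = 0.01919 × 65.01 = 1.248 g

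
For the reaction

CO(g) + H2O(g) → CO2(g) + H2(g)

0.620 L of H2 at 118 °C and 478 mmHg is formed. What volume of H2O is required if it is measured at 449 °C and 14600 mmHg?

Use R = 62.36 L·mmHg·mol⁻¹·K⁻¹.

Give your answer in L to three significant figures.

0.0375 L

n(H2) = PV/RT = (478 × 0.620) / (62.36 × 391.15) = 0.01215 mol
n(H2O) = (1/1) × 0.01215 = 0.01215 mol
V = nRT/P = 0.01215 × 62.36 × 722.15 / 14600 = 0.03748 L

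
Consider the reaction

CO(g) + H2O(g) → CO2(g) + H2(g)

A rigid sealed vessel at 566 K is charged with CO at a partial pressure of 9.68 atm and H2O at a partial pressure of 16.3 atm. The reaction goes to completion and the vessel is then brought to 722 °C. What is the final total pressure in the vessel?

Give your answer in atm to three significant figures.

45.7 atm

Because the vessel is rigid and T is held at 566 K, work the stoichiometry in partial pressures (P_i = n_iRT/V).
P(H2O) required for 9.68 atm of CO = (1/1) × 9.68 = 9.680 atm; available 16.3 atm, so CO is limiting.
P(H2O) remaining = 16.3 − (1/1) × 9.68 = 6.620 atm
P(gaseous products) = (1+1)/1 × 9.68 = 19.36 atm
P_total at 566 K = 6.620 + 19.36 = 25.98 atm
Scaling to 722 °C: P = 25.98 × 995.15/566 = 45.68 atm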